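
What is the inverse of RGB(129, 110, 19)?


Invert: (255-R, 255-G, 255-B)
R: 255-129 = 126
G: 255-110 = 145
B: 255-19 = 236
= RGB(126, 145, 236)


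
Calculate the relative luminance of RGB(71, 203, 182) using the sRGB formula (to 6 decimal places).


Linearize each channel (sRGB transfer function): c = v/255; c_lin = c/12.92 if c ≤ 0.04045, else ((c+0.055)/1.055)^2.4
  R: 71/255 ≈ 0.278431 > 0.04045 → ((0.278431+0.055)/1.055)^2.4 ≈ 0.063010
  G: 203/255 ≈ 0.796078 > 0.04045 → ((0.796078+0.055)/1.055)^2.4 ≈ 0.597202
  B: 182/255 ≈ 0.713725 > 0.04045 → ((0.713725+0.055)/1.055)^2.4 ≈ 0.467784
R_lin = 0.063010, G_lin = 0.597202, B_lin = 0.467784
L = 0.2126×R + 0.7152×G + 0.0722×B
L = 0.2126×0.063010 + 0.7152×0.597202 + 0.0722×0.467784
L ≈ 0.474289


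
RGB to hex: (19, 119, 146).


R = 19 → 13 (hex)
G = 119 → 77 (hex)
B = 146 → 92 (hex)
Hex = #137792


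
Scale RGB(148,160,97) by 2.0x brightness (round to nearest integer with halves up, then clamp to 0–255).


Multiply each channel by 2.0, round half up, clamp to [0, 255]
R: 148×2.0 = 296 → clamp → 255
G: 160×2.0 = 320 → clamp → 255
B: 97×2.0 = 194
= RGB(255, 255, 194)


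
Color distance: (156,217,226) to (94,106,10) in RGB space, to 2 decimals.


d = √[(R₁-R₂)² + (G₁-G₂)² + (B₁-B₂)²]
d = √[(156-94)² + (217-106)² + (226-10)²]
d = √[3844 + 12321 + 46656]
d = √62821
d ≈ 250.64


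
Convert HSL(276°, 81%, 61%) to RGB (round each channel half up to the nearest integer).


H=276°, S=0.81, L=0.61
C = (1-|2L-1|)×S = (1-|0.22|)×0.81 = 0.6318
H' = H/60 = 276/60 ≈ 4.6000; X = C×(1-|H' mod 2 - 1|) = 0.37908
m = L - C/2 = 0.61 - 0.3159 = 0.2941
Sector ⌊H'⌋ = 4 → (R',G',B') = (0.37908, 0.0, 0.6318)
RGB = ((R'+m)×255, (G'+m)×255, (B'+m)×255) = (171.6609, 74.9955, 236.1045)
Round half up → RGB(172, 75, 236)


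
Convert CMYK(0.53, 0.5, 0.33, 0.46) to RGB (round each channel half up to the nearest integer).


R = 255 × (1-C) × (1-K) = 255 × 0.47 × 0.54 = 64.719 → 65
G = 255 × (1-M) × (1-K) = 255 × 0.50 × 0.54 = 68.85 → 69
B = 255 × (1-Y) × (1-K) = 255 × 0.67 × 0.54 = 92.259 → 92
= RGB(65, 69, 92)


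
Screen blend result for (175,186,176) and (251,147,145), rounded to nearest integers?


Screen: C = 255 - (255-A)×(255-B)/255, rounded to nearest integer
R: 255 - (255-175)×(255-251)/255 = 255 - 320/255 ≈ 255 - 1.255 = 253.745 → 254
G: 255 - (255-186)×(255-147)/255 = 255 - 7452/255 ≈ 255 - 29.224 = 225.776 → 226
B: 255 - (255-176)×(255-145)/255 = 255 - 8690/255 ≈ 255 - 34.078 = 220.922 → 221
= RGB(254, 226, 221)


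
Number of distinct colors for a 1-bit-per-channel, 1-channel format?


Total bits = 1 bits/channel × 1 channels = 1 bits
Distinct colors = 2^1
= 2 colors


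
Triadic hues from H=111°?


Triadic: equally spaced at 120° intervals
H1 = 111°
H2 = (111 + 120) mod 360 = 231°
H3 = (111 + 240) mod 360 = 351°
Triadic = 111°, 231°, 351°


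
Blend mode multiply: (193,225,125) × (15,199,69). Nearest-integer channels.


Multiply: C = A×B/255, rounded to nearest integer
R: 193×15/255 = 2895/255 ≈ 11.353 → 11
G: 225×199/255 = 44775/255 ≈ 175.588 → 176
B: 125×69/255 = 8625/255 ≈ 33.824 → 34
= RGB(11, 176, 34)


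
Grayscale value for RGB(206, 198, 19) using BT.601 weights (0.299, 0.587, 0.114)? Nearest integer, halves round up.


Gray = 0.299×R + 0.587×G + 0.114×B
Gray = 0.299×206 + 0.587×198 + 0.114×19
Gray = 61.594 + 116.226 + 2.166
Gray = 179.986 → round half up → 180
Gray = 180


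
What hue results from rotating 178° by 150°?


New hue = (H + rotation) mod 360
New hue = (178 + 150) mod 360
= 328 mod 360
= 328°


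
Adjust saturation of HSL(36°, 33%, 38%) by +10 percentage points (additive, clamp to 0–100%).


Original S = 33%
Adjustment = +10 percentage points
New S = 33 + (10) = 43
Clamp to [0, 100] → 43
= HSL(36°, 43%, 38%)


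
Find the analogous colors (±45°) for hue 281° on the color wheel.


Base hue: 281°
Left analog: (281 - 45) mod 360 = 236°
Right analog: (281 + 45) mod 360 = 326°
Analogous hues = 236° and 326°


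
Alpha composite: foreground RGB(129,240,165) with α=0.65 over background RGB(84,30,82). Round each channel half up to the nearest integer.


C = α×F + (1-α)×B, with 1-α = 0.35
R: 0.65×129 + 0.35×84 = 83.85 + 29.40 = 113.25 → 113
G: 0.65×240 + 0.35×30 = 156.00 + 10.50 = 166.50 → 167
B: 0.65×165 + 0.35×82 = 107.25 + 28.70 = 135.95 → 136
= RGB(113, 167, 136)


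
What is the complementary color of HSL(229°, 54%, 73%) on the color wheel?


Complement = opposite side of color wheel = hue + 180°
H' = (229 + 180) mod 360 = 49°
S and L unchanged.
= HSL(49°, 54%, 73%)


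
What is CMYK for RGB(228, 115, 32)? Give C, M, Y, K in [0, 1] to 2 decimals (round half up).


R'=228/255≈0.8941, G'=115/255≈0.4510, B'=32/255≈0.1255
K = 1 - max(R',G',B') = 1 - 228/255 = 27/255 = 0.10588… → 0.11
(1-R'-K)/(1-K) simplifies to (max-R)/max with max = 228:
C = (228-228)/228 = 0/228 = 0 → 0.00
M = (228-115)/228 = 113/228 = 0.49561… → 0.50
Y = (228-32)/228 = 196/228 = 0.85964… → 0.86
= CMYK(0.00, 0.50, 0.86, 0.11)


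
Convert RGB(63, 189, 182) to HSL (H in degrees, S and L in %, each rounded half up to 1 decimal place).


Normalize: R'=63/255≈0.2471, G'=189/255≈0.7412, B'=182/255≈0.7137
Max=189/255, Min=63/255, Δ=Max-Min=126/255
L = (Max+Min)/2 = (189+63)/510 = 252/510 = 0.49411… → L = 49.4%
L ≤ 0.5 → S = Δ/(Max+Min) = 126/(189+63) = 126/252 = 0.5 → S = 50.0%
(the 1/255 factors cancel in S and H, so raw channel differences can be used)
Max is G' → H = 60 × ((B-R)/Δ + 2) = 60 × ((182-63)/126 + 2)
  119/126 + 2 = 0.9444… + 2 = 2.9444…
  H = 60 × 2.9444… = 176.666…° → H = 176.7°
= HSL(176.7°, 50.0%, 49.4%)


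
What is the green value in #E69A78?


Color: #E69A78
R = E6 = 230
G = 9A = 154
B = 78 = 120
Green = 154


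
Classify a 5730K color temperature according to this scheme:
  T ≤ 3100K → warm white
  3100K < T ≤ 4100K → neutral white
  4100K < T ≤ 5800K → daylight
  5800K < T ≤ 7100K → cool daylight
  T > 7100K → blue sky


Temperature: 5730K
4100K < 5730K ≤ 5800K → daylight
Classification: daylight


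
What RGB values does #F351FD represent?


F3 → 243 (R)
51 → 81 (G)
FD → 253 (B)
= RGB(243, 81, 253)


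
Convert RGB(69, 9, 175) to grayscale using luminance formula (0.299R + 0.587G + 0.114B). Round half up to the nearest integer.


Gray = 0.299×R + 0.587×G + 0.114×B
Gray = 0.299×69 + 0.587×9 + 0.114×175
Gray = 20.631 + 5.283 + 19.950
Gray = 45.864 → round half up → 46
Gray = 46


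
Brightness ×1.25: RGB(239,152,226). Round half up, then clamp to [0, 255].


Multiply each channel by 1.25, round half up, clamp to [0, 255]
R: 239×1.25 = 298.75 → round → 299 → clamp → 255
G: 152×1.25 = 190
B: 226×1.25 = 282.5 → round → 283 → clamp → 255
= RGB(255, 190, 255)


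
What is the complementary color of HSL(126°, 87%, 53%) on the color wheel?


Complement = opposite side of color wheel = hue + 180°
H' = (126 + 180) mod 360 = 306°
S and L unchanged.
= HSL(306°, 87%, 53%)


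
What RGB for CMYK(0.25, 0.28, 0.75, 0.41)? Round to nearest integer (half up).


R = 255 × (1-C) × (1-K) = 255 × 0.75 × 0.59 = 112.8375 → 113
G = 255 × (1-M) × (1-K) = 255 × 0.72 × 0.59 = 108.324 → 108
B = 255 × (1-Y) × (1-K) = 255 × 0.25 × 0.59 = 37.6125 → 38
= RGB(113, 108, 38)


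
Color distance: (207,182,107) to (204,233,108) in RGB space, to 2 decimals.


d = √[(R₁-R₂)² + (G₁-G₂)² + (B₁-B₂)²]
d = √[(207-204)² + (182-233)² + (107-108)²]
d = √[9 + 2601 + 1]
d = √2611
d ≈ 51.10


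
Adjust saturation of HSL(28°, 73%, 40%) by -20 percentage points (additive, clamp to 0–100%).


Original S = 73%
Adjustment = -20 percentage points
New S = 73 + (-20) = 53
Clamp to [0, 100] → 53
= HSL(28°, 53%, 40%)


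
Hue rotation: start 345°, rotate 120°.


New hue = (H + rotation) mod 360
New hue = (345 + 120) mod 360
= 465 mod 360
= 105°


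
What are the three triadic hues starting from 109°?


Triadic: equally spaced at 120° intervals
H1 = 109°
H2 = (109 + 120) mod 360 = 229°
H3 = (109 + 240) mod 360 = 349°
Triadic = 109°, 229°, 349°


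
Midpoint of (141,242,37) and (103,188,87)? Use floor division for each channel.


Midpoint: each channel = ⌊(C₁+C₂)/2⌋
R: ⌊(141+103)/2⌋ = 122
G: ⌊(242+188)/2⌋ = 215
B: ⌊(37+87)/2⌋ = 62
= RGB(122, 215, 62)


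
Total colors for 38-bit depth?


Colors = 2^bits = 2^38
= 274,877,906,944 colors


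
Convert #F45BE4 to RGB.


F4 → 244 (R)
5B → 91 (G)
E4 → 228 (B)
= RGB(244, 91, 228)


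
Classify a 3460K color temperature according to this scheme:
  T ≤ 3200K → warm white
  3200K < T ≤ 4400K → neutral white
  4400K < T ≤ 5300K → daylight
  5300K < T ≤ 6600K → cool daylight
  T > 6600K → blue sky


Temperature: 3460K
3200K < 3460K ≤ 4400K → neutral white
Classification: neutral white


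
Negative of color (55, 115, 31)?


Invert: (255-R, 255-G, 255-B)
R: 255-55 = 200
G: 255-115 = 140
B: 255-31 = 224
= RGB(200, 140, 224)


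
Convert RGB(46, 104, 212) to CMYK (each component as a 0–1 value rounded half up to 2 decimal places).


R'=46/255≈0.1804, G'=104/255≈0.4078, B'=212/255≈0.8314
K = 1 - max(R',G',B') = 1 - 212/255 = 43/255 = 0.16862… → 0.17
(1-R'-K)/(1-K) simplifies to (max-R)/max with max = 212:
C = (212-46)/212 = 166/212 = 0.78301… → 0.78
M = (212-104)/212 = 108/212 = 0.50943… → 0.51
Y = (212-212)/212 = 0/212 = 0 → 0.00
= CMYK(0.78, 0.51, 0.00, 0.17)


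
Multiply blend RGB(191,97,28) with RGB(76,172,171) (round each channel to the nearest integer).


Multiply: C = A×B/255, rounded to nearest integer
R: 191×76/255 = 14516/255 ≈ 56.925 → 57
G: 97×172/255 = 16684/255 ≈ 65.427 → 65
B: 28×171/255 = 4788/255 ≈ 18.776 → 19
= RGB(57, 65, 19)


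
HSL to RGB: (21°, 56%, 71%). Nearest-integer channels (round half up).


H=21°, S=0.56, L=0.71
C = (1-|2L-1|)×S = (1-|0.42|)×0.56 = 0.3248
H' = H/60 = 21/60 ≈ 0.3500; X = C×(1-|H' mod 2 - 1|) = 0.11368
m = L - C/2 = 0.71 - 0.1624 = 0.5476
Sector ⌊H'⌋ = 0 → (R',G',B') = (0.3248, 0.11368, 0.0)
RGB = ((R'+m)×255, (G'+m)×255, (B'+m)×255) = (222.462, 168.6264, 139.638)
Round half up → RGB(222, 169, 140)


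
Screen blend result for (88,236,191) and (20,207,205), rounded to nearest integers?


Screen: C = 255 - (255-A)×(255-B)/255, rounded to nearest integer
R: 255 - (255-88)×(255-20)/255 = 255 - 39245/255 ≈ 255 - 153.902 = 101.098 → 101
G: 255 - (255-236)×(255-207)/255 = 255 - 912/255 ≈ 255 - 3.576 = 251.424 → 251
B: 255 - (255-191)×(255-205)/255 = 255 - 3200/255 ≈ 255 - 12.549 = 242.451 → 242
= RGB(101, 251, 242)


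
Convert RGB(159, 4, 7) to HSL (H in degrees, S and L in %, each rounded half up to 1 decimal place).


Normalize: R'=159/255≈0.6235, G'=4/255≈0.0157, B'=7/255≈0.0275
Max=159/255, Min=4/255, Δ=Max-Min=155/255
L = (Max+Min)/2 = (159+4)/510 = 163/510 = 0.31960… → L = 32.0%
L ≤ 0.5 → S = Δ/(Max+Min) = 155/(159+4) = 155/163 = 0.95092… → S = 95.1%
(the 1/255 factors cancel in S and H, so raw channel differences can be used)
Max is R' → H = 60 × (((G-B)/Δ) mod 6) = 60 × (((4-7)/155) mod 6)
  (-3)/155 = -0.0193…; negative, so add 6 → 5.9806…
  H = 60 × 5.9806… = 358.838…° → H = 358.8°
= HSL(358.8°, 95.1%, 32.0%)


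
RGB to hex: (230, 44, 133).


R = 230 → E6 (hex)
G = 44 → 2C (hex)
B = 133 → 85 (hex)
Hex = #E62C85


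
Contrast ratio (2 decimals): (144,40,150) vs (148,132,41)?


Linearize each sRGB channel c=v/255: c/12.92 if c ≤ 0.04045 else ((c+0.055)/1.055)^2.4
L = 0.2126×R_lin + 0.7152×G_lin + 0.0722×B_lin
Color 1 (144,40,150):
  R=144: 144/255≈0.5647 > 0.04045 → ((0.5647+0.055)/1.055)^2.4 ≈ 0.27889
  G=40: 40/255≈0.1569 > 0.04045 → ((0.1569+0.055)/1.055)^2.4 ≈ 0.02122
  B=150: 150/255≈0.5882 > 0.04045 → ((0.5882+0.055)/1.055)^2.4 ≈ 0.30499
  L1 = 0.2126×0.27889 + 0.7152×0.02122 + 0.0722×0.30499 ≈ 0.09649
Color 2 (148,132,41):
  R=148: 148/255≈0.5804 > 0.04045 → ((0.5804+0.055)/1.055)^2.4 ≈ 0.29614
  G=132: 132/255≈0.5176 > 0.04045 → ((0.5176+0.055)/1.055)^2.4 ≈ 0.23074
  B=41: 41/255≈0.1608 > 0.04045 → ((0.1608+0.055)/1.055)^2.4 ≈ 0.02217
  L2 = 0.2126×0.29614 + 0.7152×0.23074 + 0.0722×0.02217 ≈ 0.22959
Lighter = 0.22959, Darker = 0.09649
Ratio = (L_lighter + 0.05) / (L_darker + 0.05)
Ratio = (0.22959 + 0.05) / (0.09649 + 0.05) = 0.27959 / 0.14649 ≈ 1.9086
Ratio ≈ 1.91:1


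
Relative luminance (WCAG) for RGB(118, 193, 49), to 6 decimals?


Linearize each channel (sRGB transfer function): c = v/255; c_lin = c/12.92 if c ≤ 0.04045, else ((c+0.055)/1.055)^2.4
  R: 118/255 ≈ 0.462745 > 0.04045 → ((0.462745+0.055)/1.055)^2.4 ≈ 0.181164
  G: 193/255 ≈ 0.756863 > 0.04045 → ((0.756863+0.055)/1.055)^2.4 ≈ 0.533276
  B: 49/255 ≈ 0.192157 > 0.04045 → ((0.192157+0.055)/1.055)^2.4 ≈ 0.030713
R_lin = 0.181164, G_lin = 0.533276, B_lin = 0.030713
L = 0.2126×R + 0.7152×G + 0.0722×B
L = 0.2126×0.181164 + 0.7152×0.533276 + 0.0722×0.030713
L ≈ 0.422132


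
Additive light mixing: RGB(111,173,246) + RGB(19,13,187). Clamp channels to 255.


Additive: each channel = min(255, C₁+C₂)
R: 111+19 = 130 → 130
G: 173+13 = 186 → 186
B: 246+187 = 433 → 255
= RGB(130, 186, 255)


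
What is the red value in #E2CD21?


Color: #E2CD21
R = E2 = 226
G = CD = 205
B = 21 = 33
Red = 226


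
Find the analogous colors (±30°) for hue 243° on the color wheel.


Base hue: 243°
Left analog: (243 - 30) mod 360 = 213°
Right analog: (243 + 30) mod 360 = 273°
Analogous hues = 213° and 273°


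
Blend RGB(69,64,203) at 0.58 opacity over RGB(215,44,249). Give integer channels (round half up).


C = α×F + (1-α)×B, with 1-α = 0.42
R: 0.58×69 + 0.42×215 = 40.02 + 90.30 = 130.32 → 130
G: 0.58×64 + 0.42×44 = 37.12 + 18.48 = 55.60 → 56
B: 0.58×203 + 0.42×249 = 117.74 + 104.58 = 222.32 → 222
= RGB(130, 56, 222)


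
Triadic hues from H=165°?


Triadic: equally spaced at 120° intervals
H1 = 165°
H2 = (165 + 120) mod 360 = 285°
H3 = (165 + 240) mod 360 = 45°
Triadic = 165°, 285°, 45°


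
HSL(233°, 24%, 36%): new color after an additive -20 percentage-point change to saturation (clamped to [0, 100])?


Original S = 24%
Adjustment = -20 percentage points
New S = 24 + (-20) = 4
Clamp to [0, 100] → 4
= HSL(233°, 4%, 36%)


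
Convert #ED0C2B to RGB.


ED → 237 (R)
0C → 12 (G)
2B → 43 (B)
= RGB(237, 12, 43)


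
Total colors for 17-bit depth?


Colors = 2^bits = 2^17
= 131,072 colors


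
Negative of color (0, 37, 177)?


Invert: (255-R, 255-G, 255-B)
R: 255-0 = 255
G: 255-37 = 218
B: 255-177 = 78
= RGB(255, 218, 78)


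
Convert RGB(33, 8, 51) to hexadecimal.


R = 33 → 21 (hex)
G = 8 → 08 (hex)
B = 51 → 33 (hex)
Hex = #210833


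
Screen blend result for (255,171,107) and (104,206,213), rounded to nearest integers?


Screen: C = 255 - (255-A)×(255-B)/255, rounded to nearest integer
R: 255 - (255-255)×(255-104)/255 = 255 - 0/255 ≈ 255 - 0.000 = 255.000 → 255
G: 255 - (255-171)×(255-206)/255 = 255 - 4116/255 ≈ 255 - 16.141 = 238.859 → 239
B: 255 - (255-107)×(255-213)/255 = 255 - 6216/255 ≈ 255 - 24.376 = 230.624 → 231
= RGB(255, 239, 231)


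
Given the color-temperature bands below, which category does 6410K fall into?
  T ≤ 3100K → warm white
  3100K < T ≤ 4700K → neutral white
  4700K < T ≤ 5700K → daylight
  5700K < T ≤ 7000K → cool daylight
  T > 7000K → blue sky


Temperature: 6410K
5700K < 6410K ≤ 7000K → cool daylight
Classification: cool daylight


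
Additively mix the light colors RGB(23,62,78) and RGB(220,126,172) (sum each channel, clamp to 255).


Additive: each channel = min(255, C₁+C₂)
R: 23+220 = 243 → 243
G: 62+126 = 188 → 188
B: 78+172 = 250 → 250
= RGB(243, 188, 250)


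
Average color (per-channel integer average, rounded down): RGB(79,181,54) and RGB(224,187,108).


Midpoint: each channel = ⌊(C₁+C₂)/2⌋
R: ⌊(79+224)/2⌋ = 151
G: ⌊(181+187)/2⌋ = 184
B: ⌊(54+108)/2⌋ = 81
= RGB(151, 184, 81)


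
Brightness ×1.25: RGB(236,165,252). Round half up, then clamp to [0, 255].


Multiply each channel by 1.25, round half up, clamp to [0, 255]
R: 236×1.25 = 295 → clamp → 255
G: 165×1.25 = 206.25 → round → 206
B: 252×1.25 = 315 → clamp → 255
= RGB(255, 206, 255)


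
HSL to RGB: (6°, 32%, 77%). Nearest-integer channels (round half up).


H=6°, S=0.32, L=0.77
C = (1-|2L-1|)×S = (1-|0.54|)×0.32 = 0.1472
H' = H/60 = 6/60 ≈ 0.1000; X = C×(1-|H' mod 2 - 1|) = 0.01472
m = L - C/2 = 0.77 - 0.0736 = 0.6964
Sector ⌊H'⌋ = 0 → (R',G',B') = (0.1472, 0.01472, 0.0)
RGB = ((R'+m)×255, (G'+m)×255, (B'+m)×255) = (215.118, 181.3356, 177.582)
Round half up → RGB(215, 181, 178)


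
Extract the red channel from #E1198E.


Color: #E1198E
R = E1 = 225
G = 19 = 25
B = 8E = 142
Red = 225


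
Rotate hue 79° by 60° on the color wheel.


New hue = (H + rotation) mod 360
New hue = (79 + 60) mod 360
= 139 mod 360
= 139°


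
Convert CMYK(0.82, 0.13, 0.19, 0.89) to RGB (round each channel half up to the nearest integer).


R = 255 × (1-C) × (1-K) = 255 × 0.18 × 0.11 = 5.049 → 5
G = 255 × (1-M) × (1-K) = 255 × 0.87 × 0.11 = 24.4035 → 24
B = 255 × (1-Y) × (1-K) = 255 × 0.81 × 0.11 = 22.7205 → 23
= RGB(5, 24, 23)


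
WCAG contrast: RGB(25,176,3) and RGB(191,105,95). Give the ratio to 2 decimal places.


Linearize each sRGB channel c=v/255: c/12.92 if c ≤ 0.04045 else ((c+0.055)/1.055)^2.4
L = 0.2126×R_lin + 0.7152×G_lin + 0.0722×B_lin
Color 1 (25,176,3):
  R=25: 25/255≈0.0980 > 0.04045 → ((0.0980+0.055)/1.055)^2.4 ≈ 0.00972
  G=176: 176/255≈0.6902 > 0.04045 → ((0.6902+0.055)/1.055)^2.4 ≈ 0.43415
  B=3: 3/255≈0.0118 ≤ 0.04045 → 0.0118/12.92 ≈ 0.00091
  L1 = 0.2126×0.00972 + 0.7152×0.43415 + 0.0722×0.00091 ≈ 0.31264
Color 2 (191,105,95):
  R=191: 191/255≈0.7490 > 0.04045 → ((0.7490+0.055)/1.055)^2.4 ≈ 0.52100
  G=105: 105/255≈0.4118 > 0.04045 → ((0.4118+0.055)/1.055)^2.4 ≈ 0.14126
  B=95: 95/255≈0.3725 > 0.04045 → ((0.3725+0.055)/1.055)^2.4 ≈ 0.11444
  L2 = 0.2126×0.52100 + 0.7152×0.14126 + 0.0722×0.11444 ≈ 0.22006
Lighter = 0.31264, Darker = 0.22006
Ratio = (L_lighter + 0.05) / (L_darker + 0.05)
Ratio = (0.31264 + 0.05) / (0.22006 + 0.05) = 0.36264 / 0.27006 ≈ 1.3428
Ratio ≈ 1.34:1


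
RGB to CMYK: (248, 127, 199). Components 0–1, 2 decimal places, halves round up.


R'=248/255≈0.9725, G'=127/255≈0.4980, B'=199/255≈0.7804
K = 1 - max(R',G',B') = 1 - 248/255 = 7/255 = 0.02745… → 0.03
(1-R'-K)/(1-K) simplifies to (max-R)/max with max = 248:
C = (248-248)/248 = 0/248 = 0 → 0.00
M = (248-127)/248 = 121/248 = 0.48790… → 0.49
Y = (248-199)/248 = 49/248 = 0.19758… → 0.20
= CMYK(0.00, 0.49, 0.20, 0.03)


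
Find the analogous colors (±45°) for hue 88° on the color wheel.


Base hue: 88°
Left analog: (88 - 45) mod 360 = 43°
Right analog: (88 + 45) mod 360 = 133°
Analogous hues = 43° and 133°


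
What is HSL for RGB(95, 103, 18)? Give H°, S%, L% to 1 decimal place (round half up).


Normalize: R'=95/255≈0.3725, G'=103/255≈0.4039, B'=18/255≈0.0706
Max=103/255, Min=18/255, Δ=Max-Min=85/255
L = (Max+Min)/2 = (103+18)/510 = 121/510 = 0.23725… → L = 23.7%
L ≤ 0.5 → S = Δ/(Max+Min) = 85/(103+18) = 85/121 = 0.70247… → S = 70.2%
(the 1/255 factors cancel in S and H, so raw channel differences can be used)
Max is G' → H = 60 × ((B-R)/Δ + 2) = 60 × ((18-95)/85 + 2)
  -77/85 + 2 = -0.9058… + 2 = 1.0941…
  H = 60 × 1.0941… = 65.647…° → H = 65.6°
= HSL(65.6°, 70.2%, 23.7%)


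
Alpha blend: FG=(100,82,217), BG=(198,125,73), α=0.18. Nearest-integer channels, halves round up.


C = α×F + (1-α)×B, with 1-α = 0.82
R: 0.18×100 + 0.82×198 = 18.00 + 162.36 = 180.36 → 180
G: 0.18×82 + 0.82×125 = 14.76 + 102.50 = 117.26 → 117
B: 0.18×217 + 0.82×73 = 39.06 + 59.86 = 98.92 → 99
= RGB(180, 117, 99)


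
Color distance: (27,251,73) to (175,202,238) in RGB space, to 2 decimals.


d = √[(R₁-R₂)² + (G₁-G₂)² + (B₁-B₂)²]
d = √[(27-175)² + (251-202)² + (73-238)²]
d = √[21904 + 2401 + 27225]
d = √51530
d ≈ 227.00


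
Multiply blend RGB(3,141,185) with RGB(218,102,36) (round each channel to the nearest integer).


Multiply: C = A×B/255, rounded to nearest integer
R: 3×218/255 = 654/255 ≈ 2.565 → 3
G: 141×102/255 = 14382/255 ≈ 56.400 → 56
B: 185×36/255 = 6660/255 ≈ 26.118 → 26
= RGB(3, 56, 26)


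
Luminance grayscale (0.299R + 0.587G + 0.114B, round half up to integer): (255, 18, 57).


Gray = 0.299×R + 0.587×G + 0.114×B
Gray = 0.299×255 + 0.587×18 + 0.114×57
Gray = 76.245 + 10.566 + 6.498
Gray = 93.309 → round half up → 93
Gray = 93


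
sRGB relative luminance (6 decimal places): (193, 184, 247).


Linearize each channel (sRGB transfer function): c = v/255; c_lin = c/12.92 if c ≤ 0.04045, else ((c+0.055)/1.055)^2.4
  R: 193/255 ≈ 0.756863 > 0.04045 → ((0.756863+0.055)/1.055)^2.4 ≈ 0.533276
  G: 184/255 ≈ 0.721569 > 0.04045 → ((0.721569+0.055)/1.055)^2.4 ≈ 0.479320
  B: 247/255 ≈ 0.968627 > 0.04045 → ((0.968627+0.055)/1.055)^2.4 ≈ 0.930111
R_lin = 0.533276, G_lin = 0.479320, B_lin = 0.930111
L = 0.2126×R + 0.7152×G + 0.0722×B
L = 0.2126×0.533276 + 0.7152×0.479320 + 0.0722×0.930111
L ≈ 0.523338


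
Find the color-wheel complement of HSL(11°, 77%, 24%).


Complement = opposite side of color wheel = hue + 180°
H' = (11 + 180) mod 360 = 191°
S and L unchanged.
= HSL(191°, 77%, 24%)


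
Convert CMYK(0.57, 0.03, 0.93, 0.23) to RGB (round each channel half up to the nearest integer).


R = 255 × (1-C) × (1-K) = 255 × 0.43 × 0.77 = 84.4305 → 84
G = 255 × (1-M) × (1-K) = 255 × 0.97 × 0.77 = 190.4595 → 190
B = 255 × (1-Y) × (1-K) = 255 × 0.07 × 0.77 = 13.7445 → 14
= RGB(84, 190, 14)


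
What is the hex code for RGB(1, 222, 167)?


R = 1 → 01 (hex)
G = 222 → DE (hex)
B = 167 → A7 (hex)
Hex = #01DEA7


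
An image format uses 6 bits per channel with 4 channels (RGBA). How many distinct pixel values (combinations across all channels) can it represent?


Total bits = 6 bits/channel × 4 channels = 24 bits
Distinct pixel values = 2^24
= 16,777,216 pixel values


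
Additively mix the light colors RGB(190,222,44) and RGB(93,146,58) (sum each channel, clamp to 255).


Additive: each channel = min(255, C₁+C₂)
R: 190+93 = 283 → 255
G: 222+146 = 368 → 255
B: 44+58 = 102 → 102
= RGB(255, 255, 102)


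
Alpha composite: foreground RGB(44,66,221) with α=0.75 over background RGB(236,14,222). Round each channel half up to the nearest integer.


C = α×F + (1-α)×B, with 1-α = 0.25
R: 0.75×44 + 0.25×236 = 33.00 + 59.00 = 92.00 → 92
G: 0.75×66 + 0.25×14 = 49.50 + 3.50 = 53.00 → 53
B: 0.75×221 + 0.25×222 = 165.75 + 55.50 = 221.25 → 221
= RGB(92, 53, 221)


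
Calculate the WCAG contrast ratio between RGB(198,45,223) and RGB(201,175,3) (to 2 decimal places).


Linearize each sRGB channel c=v/255: c/12.92 if c ≤ 0.04045 else ((c+0.055)/1.055)^2.4
L = 0.2126×R_lin + 0.7152×G_lin + 0.0722×B_lin
Color 1 (198,45,223):
  R=198: 198/255≈0.7765 > 0.04045 → ((0.7765+0.055)/1.055)^2.4 ≈ 0.56471
  G=45: 45/255≈0.1765 > 0.04045 → ((0.1765+0.055)/1.055)^2.4 ≈ 0.02624
  B=223: 223/255≈0.8745 > 0.04045 → ((0.8745+0.055)/1.055)^2.4 ≈ 0.73791
  L1 = 0.2126×0.56471 + 0.7152×0.02624 + 0.0722×0.73791 ≈ 0.19210
Color 2 (201,175,3):
  R=201: 201/255≈0.7882 > 0.04045 → ((0.7882+0.055)/1.055)^2.4 ≈ 0.58408
  G=175: 175/255≈0.6863 > 0.04045 → ((0.6863+0.055)/1.055)^2.4 ≈ 0.42869
  B=3: 3/255≈0.0118 ≤ 0.04045 → 0.0118/12.92 ≈ 0.00091
  L2 = 0.2126×0.58408 + 0.7152×0.42869 + 0.0722×0.00091 ≈ 0.43084
Lighter = 0.43084, Darker = 0.19210
Ratio = (L_lighter + 0.05) / (L_darker + 0.05)
Ratio = (0.43084 + 0.05) / (0.19210 + 0.05) = 0.48084 / 0.24210 ≈ 1.9861
Ratio ≈ 1.99:1


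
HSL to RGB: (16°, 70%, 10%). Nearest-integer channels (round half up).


H=16°, S=0.70, L=0.10
C = (1-|2L-1|)×S = (1-|-0.80|)×0.70 = 0.14
H' = H/60 = 16/60 ≈ 0.2667; X = C×(1-|H' mod 2 - 1|) ≈ 0.0373
m = L - C/2 = 0.10 - 0.07 = 0.03
Sector ⌊H'⌋ = 0 → (R',G',B') = (0.14, ≈0.0373, 0.0)
RGB = ((R'+m)×255, (G'+m)×255, (B'+m)×255) = (43.35, 17.17, 7.65)
Round half up → RGB(43, 17, 8)


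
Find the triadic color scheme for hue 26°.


Triadic: equally spaced at 120° intervals
H1 = 26°
H2 = (26 + 120) mod 360 = 146°
H3 = (26 + 240) mod 360 = 266°
Triadic = 26°, 146°, 266°


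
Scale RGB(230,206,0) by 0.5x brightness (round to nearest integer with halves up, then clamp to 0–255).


Multiply each channel by 0.5, round half up, clamp to [0, 255]
R: 230×0.5 = 115
G: 206×0.5 = 103
B: 0×0.5 = 0
= RGB(115, 103, 0)


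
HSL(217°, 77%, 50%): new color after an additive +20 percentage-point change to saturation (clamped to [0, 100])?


Original S = 77%
Adjustment = +20 percentage points
New S = 77 + (20) = 97
Clamp to [0, 100] → 97
= HSL(217°, 97%, 50%)


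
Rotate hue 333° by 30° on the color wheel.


New hue = (H + rotation) mod 360
New hue = (333 + 30) mod 360
= 363 mod 360
= 3°


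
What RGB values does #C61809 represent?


C6 → 198 (R)
18 → 24 (G)
09 → 9 (B)
= RGB(198, 24, 9)


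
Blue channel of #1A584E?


Color: #1A584E
R = 1A = 26
G = 58 = 88
B = 4E = 78
Blue = 78


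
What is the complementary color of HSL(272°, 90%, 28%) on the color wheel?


Complement = opposite side of color wheel = hue + 180°
H' = (272 + 180) mod 360 = 92°
S and L unchanged.
= HSL(92°, 90%, 28%)


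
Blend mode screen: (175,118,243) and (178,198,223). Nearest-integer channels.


Screen: C = 255 - (255-A)×(255-B)/255, rounded to nearest integer
R: 255 - (255-175)×(255-178)/255 = 255 - 6160/255 ≈ 255 - 24.157 = 230.843 → 231
G: 255 - (255-118)×(255-198)/255 = 255 - 7809/255 ≈ 255 - 30.624 = 224.376 → 224
B: 255 - (255-243)×(255-223)/255 = 255 - 384/255 ≈ 255 - 1.506 = 253.494 → 253
= RGB(231, 224, 253)


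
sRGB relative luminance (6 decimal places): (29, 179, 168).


Linearize each channel (sRGB transfer function): c = v/255; c_lin = c/12.92 if c ≤ 0.04045, else ((c+0.055)/1.055)^2.4
  R: 29/255 ≈ 0.113725 > 0.04045 → ((0.113725+0.055)/1.055)^2.4 ≈ 0.012286
  G: 179/255 ≈ 0.701961 > 0.04045 → ((0.701961+0.055)/1.055)^2.4 ≈ 0.450786
  B: 168/255 ≈ 0.658824 > 0.04045 → ((0.658824+0.055)/1.055)^2.4 ≈ 0.391572
R_lin = 0.012286, G_lin = 0.450786, B_lin = 0.391572
L = 0.2126×R + 0.7152×G + 0.0722×B
L = 0.2126×0.012286 + 0.7152×0.450786 + 0.0722×0.391572
L ≈ 0.353286


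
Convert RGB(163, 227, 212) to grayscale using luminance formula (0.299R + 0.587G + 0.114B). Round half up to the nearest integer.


Gray = 0.299×R + 0.587×G + 0.114×B
Gray = 0.299×163 + 0.587×227 + 0.114×212
Gray = 48.737 + 133.249 + 24.168
Gray = 206.154 → round half up → 206
Gray = 206


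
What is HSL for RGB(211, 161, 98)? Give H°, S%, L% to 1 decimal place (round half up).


Normalize: R'=211/255≈0.8275, G'=161/255≈0.6314, B'=98/255≈0.3843
Max=211/255, Min=98/255, Δ=Max-Min=113/255
L = (Max+Min)/2 = (211+98)/510 = 309/510 = 0.60588… → L = 60.6%
L > 0.5 → S = Δ/(2-Max-Min) = 113/(510-211-98) = 113/201 = 0.56218… → S = 56.2%
(the 1/255 factors cancel in S and H, so raw channel differences can be used)
Max is R' → H = 60 × (((G-B)/Δ) mod 6) = 60 × (((161-98)/113) mod 6)
  63/113 = 0.5575…
  H = 60 × 0.5575… = 33.451…° → H = 33.5°
= HSL(33.5°, 56.2%, 60.6%)


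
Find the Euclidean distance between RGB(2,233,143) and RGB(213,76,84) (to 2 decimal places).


d = √[(R₁-R₂)² + (G₁-G₂)² + (B₁-B₂)²]
d = √[(2-213)² + (233-76)² + (143-84)²]
d = √[44521 + 24649 + 3481]
d = √72651
d ≈ 269.54


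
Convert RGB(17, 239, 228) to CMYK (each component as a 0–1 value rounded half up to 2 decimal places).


R'=17/255≈0.0667, G'=239/255≈0.9373, B'=228/255≈0.8941
K = 1 - max(R',G',B') = 1 - 239/255 = 16/255 = 0.06274… → 0.06
(1-R'-K)/(1-K) simplifies to (max-R)/max with max = 239:
C = (239-17)/239 = 222/239 = 0.92887… → 0.93
M = (239-239)/239 = 0/239 = 0 → 0.00
Y = (239-228)/239 = 11/239 = 0.04602… → 0.05
= CMYK(0.93, 0.00, 0.05, 0.06)


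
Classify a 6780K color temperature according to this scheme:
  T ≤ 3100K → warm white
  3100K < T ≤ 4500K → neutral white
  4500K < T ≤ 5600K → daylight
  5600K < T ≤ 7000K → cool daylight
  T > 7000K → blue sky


Temperature: 6780K
5600K < 6780K ≤ 7000K → cool daylight
Classification: cool daylight


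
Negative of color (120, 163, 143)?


Invert: (255-R, 255-G, 255-B)
R: 255-120 = 135
G: 255-163 = 92
B: 255-143 = 112
= RGB(135, 92, 112)


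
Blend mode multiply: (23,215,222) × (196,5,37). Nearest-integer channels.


Multiply: C = A×B/255, rounded to nearest integer
R: 23×196/255 = 4508/255 ≈ 17.678 → 18
G: 215×5/255 = 1075/255 ≈ 4.216 → 4
B: 222×37/255 = 8214/255 ≈ 32.212 → 32
= RGB(18, 4, 32)


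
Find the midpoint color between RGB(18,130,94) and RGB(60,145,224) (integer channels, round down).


Midpoint: each channel = ⌊(C₁+C₂)/2⌋
R: ⌊(18+60)/2⌋ = 39
G: ⌊(130+145)/2⌋ = 137
B: ⌊(94+224)/2⌋ = 159
= RGB(39, 137, 159)


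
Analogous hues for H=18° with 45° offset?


Base hue: 18°
Left analog: (18 - 45) mod 360 = 333°
Right analog: (18 + 45) mod 360 = 63°
Analogous hues = 333° and 63°


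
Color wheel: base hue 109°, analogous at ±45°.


Base hue: 109°
Left analog: (109 - 45) mod 360 = 64°
Right analog: (109 + 45) mod 360 = 154°
Analogous hues = 64° and 154°


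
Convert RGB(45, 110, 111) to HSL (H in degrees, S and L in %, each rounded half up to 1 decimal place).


Normalize: R'=45/255≈0.1765, G'=110/255≈0.4314, B'=111/255≈0.4353
Max=111/255, Min=45/255, Δ=Max-Min=66/255
L = (Max+Min)/2 = (111+45)/510 = 156/510 = 0.30588… → L = 30.6%
L ≤ 0.5 → S = Δ/(Max+Min) = 66/(111+45) = 66/156 = 0.42307… → S = 42.3%
(the 1/255 factors cancel in S and H, so raw channel differences can be used)
Max is B' → H = 60 × ((R-G)/Δ + 4) = 60 × ((45-110)/66 + 4)
  -65/66 + 4 = -0.9848… + 4 = 3.0151…
  H = 60 × 3.0151… = 180.909…° → H = 180.9°
= HSL(180.9°, 42.3%, 30.6%)


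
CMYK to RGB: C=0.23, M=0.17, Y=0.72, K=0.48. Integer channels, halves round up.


R = 255 × (1-C) × (1-K) = 255 × 0.77 × 0.52 = 102.102 → 102
G = 255 × (1-M) × (1-K) = 255 × 0.83 × 0.52 = 110.058 → 110
B = 255 × (1-Y) × (1-K) = 255 × 0.28 × 0.52 = 37.128 → 37
= RGB(102, 110, 37)


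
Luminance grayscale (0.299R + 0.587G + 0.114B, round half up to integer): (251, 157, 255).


Gray = 0.299×R + 0.587×G + 0.114×B
Gray = 0.299×251 + 0.587×157 + 0.114×255
Gray = 75.049 + 92.159 + 29.070
Gray = 196.278 → round half up → 196
Gray = 196


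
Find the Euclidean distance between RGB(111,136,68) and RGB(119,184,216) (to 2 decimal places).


d = √[(R₁-R₂)² + (G₁-G₂)² + (B₁-B₂)²]
d = √[(111-119)² + (136-184)² + (68-216)²]
d = √[64 + 2304 + 21904]
d = √24272
d ≈ 155.79


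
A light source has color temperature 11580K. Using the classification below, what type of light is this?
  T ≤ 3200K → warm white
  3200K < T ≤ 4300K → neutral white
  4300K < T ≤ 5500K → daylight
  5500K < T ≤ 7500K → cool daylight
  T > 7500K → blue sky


Temperature: 11580K
11580K > 7500K → blue sky
Classification: blue sky


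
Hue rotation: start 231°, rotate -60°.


New hue = (H + rotation) mod 360
New hue = (231 -60) mod 360
= 171 mod 360
= 171°


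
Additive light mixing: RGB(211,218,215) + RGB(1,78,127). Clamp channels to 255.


Additive: each channel = min(255, C₁+C₂)
R: 211+1 = 212 → 212
G: 218+78 = 296 → 255
B: 215+127 = 342 → 255
= RGB(212, 255, 255)


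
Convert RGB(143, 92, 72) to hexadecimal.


R = 143 → 8F (hex)
G = 92 → 5C (hex)
B = 72 → 48 (hex)
Hex = #8F5C48


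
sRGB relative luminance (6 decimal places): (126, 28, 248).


Linearize each channel (sRGB transfer function): c = v/255; c_lin = c/12.92 if c ≤ 0.04045, else ((c+0.055)/1.055)^2.4
  R: 126/255 ≈ 0.494118 > 0.04045 → ((0.494118+0.055)/1.055)^2.4 ≈ 0.208637
  G: 28/255 ≈ 0.109804 > 0.04045 → ((0.109804+0.055)/1.055)^2.4 ≈ 0.011612
  B: 248/255 ≈ 0.972549 > 0.04045 → ((0.972549+0.055)/1.055)^2.4 ≈ 0.938686
R_lin = 0.208637, G_lin = 0.011612, B_lin = 0.938686
L = 0.2126×R + 0.7152×G + 0.0722×B
L = 0.2126×0.208637 + 0.7152×0.011612 + 0.0722×0.938686
L ≈ 0.120434


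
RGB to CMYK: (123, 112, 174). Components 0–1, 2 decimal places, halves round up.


R'=123/255≈0.4824, G'=112/255≈0.4392, B'=174/255≈0.6824
K = 1 - max(R',G',B') = 1 - 174/255 = 81/255 = 0.31764… → 0.32
(1-R'-K)/(1-K) simplifies to (max-R)/max with max = 174:
C = (174-123)/174 = 51/174 = 0.29310… → 0.29
M = (174-112)/174 = 62/174 = 0.35632… → 0.36
Y = (174-174)/174 = 0/174 = 0 → 0.00
= CMYK(0.29, 0.36, 0.00, 0.32)


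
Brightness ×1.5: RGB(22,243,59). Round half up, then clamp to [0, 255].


Multiply each channel by 1.5, round half up, clamp to [0, 255]
R: 22×1.5 = 33
G: 243×1.5 = 364.5 → round → 365 → clamp → 255
B: 59×1.5 = 88.5 → round → 89
= RGB(33, 255, 89)


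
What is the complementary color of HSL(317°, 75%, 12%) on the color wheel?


Complement = opposite side of color wheel = hue + 180°
H' = (317 + 180) mod 360 = 137°
S and L unchanged.
= HSL(137°, 75%, 12%)


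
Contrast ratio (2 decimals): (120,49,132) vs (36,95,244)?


Linearize each sRGB channel c=v/255: c/12.92 if c ≤ 0.04045 else ((c+0.055)/1.055)^2.4
L = 0.2126×R_lin + 0.7152×G_lin + 0.0722×B_lin
Color 1 (120,49,132):
  R=120: 120/255≈0.4706 > 0.04045 → ((0.4706+0.055)/1.055)^2.4 ≈ 0.18782
  G=49: 49/255≈0.1922 > 0.04045 → ((0.1922+0.055)/1.055)^2.4 ≈ 0.03071
  B=132: 132/255≈0.5176 > 0.04045 → ((0.5176+0.055)/1.055)^2.4 ≈ 0.23074
  L1 = 0.2126×0.18782 + 0.7152×0.03071 + 0.0722×0.23074 ≈ 0.07856
Color 2 (36,95,244):
  R=36: 36/255≈0.1412 > 0.04045 → ((0.1412+0.055)/1.055)^2.4 ≈ 0.01764
  G=95: 95/255≈0.3725 > 0.04045 → ((0.3725+0.055)/1.055)^2.4 ≈ 0.11444
  B=244: 244/255≈0.9569 > 0.04045 → ((0.9569+0.055)/1.055)^2.4 ≈ 0.90466
  L2 = 0.2126×0.01764 + 0.7152×0.11444 + 0.0722×0.90466 ≈ 0.15091
Lighter = 0.15091, Darker = 0.07856
Ratio = (L_lighter + 0.05) / (L_darker + 0.05)
Ratio = (0.15091 + 0.05) / (0.07856 + 0.05) = 0.20091 / 0.12856 ≈ 1.5628
Ratio ≈ 1.56:1


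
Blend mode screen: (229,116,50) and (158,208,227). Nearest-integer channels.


Screen: C = 255 - (255-A)×(255-B)/255, rounded to nearest integer
R: 255 - (255-229)×(255-158)/255 = 255 - 2522/255 ≈ 255 - 9.890 = 245.110 → 245
G: 255 - (255-116)×(255-208)/255 = 255 - 6533/255 ≈ 255 - 25.620 = 229.380 → 229
B: 255 - (255-50)×(255-227)/255 = 255 - 5740/255 ≈ 255 - 22.510 = 232.490 → 232
= RGB(245, 229, 232)


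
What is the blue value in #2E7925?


Color: #2E7925
R = 2E = 46
G = 79 = 121
B = 25 = 37
Blue = 37


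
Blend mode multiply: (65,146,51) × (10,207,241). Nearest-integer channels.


Multiply: C = A×B/255, rounded to nearest integer
R: 65×10/255 = 650/255 ≈ 2.549 → 3
G: 146×207/255 = 30222/255 ≈ 118.518 → 119
B: 51×241/255 = 12291/255 ≈ 48.200 → 48
= RGB(3, 119, 48)


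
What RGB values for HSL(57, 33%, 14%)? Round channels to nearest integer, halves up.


H=57°, S=0.33, L=0.14
C = (1-|2L-1|)×S = (1-|-0.72|)×0.33 = 0.0924
H' = H/60 = 57/60 ≈ 0.9500; X = C×(1-|H' mod 2 - 1|) = 0.08778
m = L - C/2 = 0.14 - 0.0462 = 0.0938
Sector ⌊H'⌋ = 0 → (R',G',B') = (0.0924, 0.08778, 0.0)
RGB = ((R'+m)×255, (G'+m)×255, (B'+m)×255) = (47.481, 46.3029, 23.919)
Round half up → RGB(47, 46, 24)


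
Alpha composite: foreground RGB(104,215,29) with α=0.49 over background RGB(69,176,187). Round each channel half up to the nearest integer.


C = α×F + (1-α)×B, with 1-α = 0.51
R: 0.49×104 + 0.51×69 = 50.96 + 35.19 = 86.15 → 86
G: 0.49×215 + 0.51×176 = 105.35 + 89.76 = 195.11 → 195
B: 0.49×29 + 0.51×187 = 14.21 + 95.37 = 109.58 → 110
= RGB(86, 195, 110)


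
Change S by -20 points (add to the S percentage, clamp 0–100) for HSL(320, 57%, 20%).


Original S = 57%
Adjustment = -20 percentage points
New S = 57 + (-20) = 37
Clamp to [0, 100] → 37
= HSL(320°, 37%, 20%)


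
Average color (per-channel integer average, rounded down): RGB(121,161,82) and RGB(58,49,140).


Midpoint: each channel = ⌊(C₁+C₂)/2⌋
R: ⌊(121+58)/2⌋ = 89
G: ⌊(161+49)/2⌋ = 105
B: ⌊(82+140)/2⌋ = 111
= RGB(89, 105, 111)


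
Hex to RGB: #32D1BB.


32 → 50 (R)
D1 → 209 (G)
BB → 187 (B)
= RGB(50, 209, 187)


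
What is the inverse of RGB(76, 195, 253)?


Invert: (255-R, 255-G, 255-B)
R: 255-76 = 179
G: 255-195 = 60
B: 255-253 = 2
= RGB(179, 60, 2)


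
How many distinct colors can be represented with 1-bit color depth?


Colors = 2^bits = 2^1
= 2 colors


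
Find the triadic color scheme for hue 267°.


Triadic: equally spaced at 120° intervals
H1 = 267°
H2 = (267 + 120) mod 360 = 27°
H3 = (267 + 240) mod 360 = 147°
Triadic = 267°, 27°, 147°


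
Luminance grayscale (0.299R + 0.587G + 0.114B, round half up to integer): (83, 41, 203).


Gray = 0.299×R + 0.587×G + 0.114×B
Gray = 0.299×83 + 0.587×41 + 0.114×203
Gray = 24.817 + 24.067 + 23.142
Gray = 72.026 → round half up → 72
Gray = 72


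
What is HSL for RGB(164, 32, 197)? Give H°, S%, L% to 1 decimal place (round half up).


Normalize: R'=164/255≈0.6431, G'=32/255≈0.1255, B'=197/255≈0.7725
Max=197/255, Min=32/255, Δ=Max-Min=165/255
L = (Max+Min)/2 = (197+32)/510 = 229/510 = 0.44901… → L = 44.9%
L ≤ 0.5 → S = Δ/(Max+Min) = 165/(197+32) = 165/229 = 0.72052… → S = 72.1%
(the 1/255 factors cancel in S and H, so raw channel differences can be used)
Max is B' → H = 60 × ((R-G)/Δ + 4) = 60 × ((164-32)/165 + 4)
  132/165 + 4 = 0.8 + 4 = 4.8
  H = 60 × 4.8 = 288° → H = 288.0°
= HSL(288.0°, 72.1%, 44.9%)


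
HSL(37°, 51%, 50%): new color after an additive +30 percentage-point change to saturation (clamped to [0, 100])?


Original S = 51%
Adjustment = +30 percentage points
New S = 51 + (30) = 81
Clamp to [0, 100] → 81
= HSL(37°, 81%, 50%)


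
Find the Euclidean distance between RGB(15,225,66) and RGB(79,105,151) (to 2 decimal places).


d = √[(R₁-R₂)² + (G₁-G₂)² + (B₁-B₂)²]
d = √[(15-79)² + (225-105)² + (66-151)²]
d = √[4096 + 14400 + 7225]
d = √25721
d ≈ 160.38


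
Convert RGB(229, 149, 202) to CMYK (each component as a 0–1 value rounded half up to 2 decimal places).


R'=229/255≈0.8980, G'=149/255≈0.5843, B'=202/255≈0.7922
K = 1 - max(R',G',B') = 1 - 229/255 = 26/255 = 0.10196… → 0.10
(1-R'-K)/(1-K) simplifies to (max-R)/max with max = 229:
C = (229-229)/229 = 0/229 = 0 → 0.00
M = (229-149)/229 = 80/229 = 0.34934… → 0.35
Y = (229-202)/229 = 27/229 = 0.11790… → 0.12
= CMYK(0.00, 0.35, 0.12, 0.10)


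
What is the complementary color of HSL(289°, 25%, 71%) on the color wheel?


Complement = opposite side of color wheel = hue + 180°
H' = (289 + 180) mod 360 = 109°
S and L unchanged.
= HSL(109°, 25%, 71%)


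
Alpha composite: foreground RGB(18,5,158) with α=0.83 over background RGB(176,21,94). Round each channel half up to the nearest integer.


C = α×F + (1-α)×B, with 1-α = 0.17
R: 0.83×18 + 0.17×176 = 14.94 + 29.92 = 44.86 → 45
G: 0.83×5 + 0.17×21 = 4.15 + 3.57 = 7.72 → 8
B: 0.83×158 + 0.17×94 = 131.14 + 15.98 = 147.12 → 147
= RGB(45, 8, 147)
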